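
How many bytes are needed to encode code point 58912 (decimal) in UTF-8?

U+E620 = 0xE620. UTF-8 uses 1 byte below 0x80, 2 below 0x800, 3 below 0x10000, 4 up to 0x10FFFF. 0xE620 is in U+0800–U+FFFF → 3 bytes.

3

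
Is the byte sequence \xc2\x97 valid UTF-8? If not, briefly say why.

valid

Leading byte 0xC2 = 11000010 → 2-byte form.
Continuation bytes 0x97=10010111 all match 10xxxxxx.
Decoded value 0x97 is ≥ 0x80 (shortest form) and not a surrogate.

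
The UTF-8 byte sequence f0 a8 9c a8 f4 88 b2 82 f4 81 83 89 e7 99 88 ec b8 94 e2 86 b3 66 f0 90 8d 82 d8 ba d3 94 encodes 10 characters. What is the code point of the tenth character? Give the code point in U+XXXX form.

Offset 0: leading byte 0xF0 = 11110000 → 4-byte char #1 = F0 A8 9C A8.
Offset 4: leading byte 0xF4 = 11110100 → 4-byte char #2 = F4 88 B2 82.
Offset 8: leading byte 0xF4 = 11110100 → 4-byte char #3 = F4 81 83 89.
Offset 12: leading byte 0xE7 = 11100111 → 3-byte char #4 = E7 99 88.
Offset 15: leading byte 0xEC = 11101100 → 3-byte char #5 = EC B8 94.
Offset 18: leading byte 0xE2 = 11100010 → 3-byte char #6 = E2 86 B3.
Offset 21: leading byte 0x66 = 01100110 → 1-byte char #7 = 66.
Offset 22: leading byte 0xF0 = 11110000 → 4-byte char #8 = F0 90 8D 82.
Offset 26: leading byte 0xD8 = 11011000 → 2-byte char #9 = D8 BA.
Offset 28: leading byte 0xD3 = 11010011 → 2-byte char #10 = D3 94.
Leading byte 0xD3 = 11010011 matches 110xxxxx → 2-byte sequence.
Byte 1: 0xD3 = 11010011, payload 10011 (5 bits).
Byte 2: 0x94 = 10010100 (10xxxxxx ✓), payload 010100.
Concatenate: 10011010100 = 0x4D4 (11 bits → U+04D4).

U+04D4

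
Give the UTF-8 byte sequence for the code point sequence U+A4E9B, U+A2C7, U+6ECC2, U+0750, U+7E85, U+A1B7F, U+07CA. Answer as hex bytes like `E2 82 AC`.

F2 A4 BA 9B EA 8B 87 F1 AE B3 82 DD 90 E7 BA 85 F2 A1 AD BF DF 8A

U+A4E9B: 4-byte form → F2 A4 BA 9B.
U+A2C7: 3-byte form → EA 8B 87.
U+6ECC2: 4-byte form → F1 AE B3 82.
U+0750: 2-byte form → DD 90.
U+7E85: 3-byte form → E7 BA 85.
U+A1B7F: 4-byte form → F2 A1 AD BF.
U+07CA: 2-byte form → DF 8A.
Concatenated (22 bytes): F2 A4 BA 9B EA 8B 87 F1 AE B3 82 DD 90 E7 BA 85 F2 A1 AD BF DF 8A.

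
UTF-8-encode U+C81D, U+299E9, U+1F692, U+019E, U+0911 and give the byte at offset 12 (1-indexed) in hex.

1-indexed offset 12 is 0-indexed offset 11.
U+C81D → 3-byte form EC A0 9D at offsets 0–2.
U+299E9 → 4-byte form F0 A9 A7 A9 at offsets 3–6.
U+1F692 → 4-byte form F0 9F 9A 92 at offsets 7–10.
U+019E → 2-byte form C6 9E at offsets 11–12.
Offset 11 falls in char 4's range; it's byte 1 of C6 9E = 0xC6.

0xC6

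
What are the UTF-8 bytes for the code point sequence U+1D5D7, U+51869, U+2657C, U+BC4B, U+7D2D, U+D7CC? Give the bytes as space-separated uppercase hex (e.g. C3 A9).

F0 9D 97 97 F1 91 A1 A9 F0 A6 95 BC EB B1 8B E7 B4 AD ED 9F 8C

U+1D5D7: 4-byte form → F0 9D 97 97.
U+51869: 4-byte form → F1 91 A1 A9.
U+2657C: 4-byte form → F0 A6 95 BC.
U+BC4B: 3-byte form → EB B1 8B.
U+7D2D: 3-byte form → E7 B4 AD.
U+D7CC: 3-byte form → ED 9F 8C.
Concatenated (21 bytes): F0 9D 97 97 F1 91 A1 A9 F0 A6 95 BC EB B1 8B E7 B4 AD ED 9F 8C.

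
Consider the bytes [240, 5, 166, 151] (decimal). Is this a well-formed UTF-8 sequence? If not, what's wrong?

invalid (non-continuation byte where continuation expected)

Leading byte 0xF0 = 11110000 → 4-byte form.
Byte 2 is 0x05 = 00000101, which is not 10xxxxxx — expected a continuation byte.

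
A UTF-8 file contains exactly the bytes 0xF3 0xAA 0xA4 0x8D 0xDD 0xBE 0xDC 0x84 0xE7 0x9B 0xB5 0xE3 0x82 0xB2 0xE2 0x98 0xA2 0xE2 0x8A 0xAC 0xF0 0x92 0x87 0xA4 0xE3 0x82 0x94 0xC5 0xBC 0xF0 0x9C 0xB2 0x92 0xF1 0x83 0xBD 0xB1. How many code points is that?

12

Byte at offset 0: 0xF3 = 11110011 → 4-byte char (#1). Advance 4.
Byte at offset 4: 0xDD = 11011101 → 2-byte char (#2). Advance 2.
Byte at offset 6: 0xDC = 11011100 → 2-byte char (#3). Advance 2.
Byte at offset 8: 0xE7 = 11100111 → 3-byte char (#4). Advance 3.
Byte at offset 11: 0xE3 = 11100011 → 3-byte char (#5). Advance 3.
Byte at offset 14: 0xE2 = 11100010 → 3-byte char (#6). Advance 3.
Byte at offset 17: 0xE2 = 11100010 → 3-byte char (#7). Advance 3.
Byte at offset 20: 0xF0 = 11110000 → 4-byte char (#8). Advance 4.
Byte at offset 24: 0xE3 = 11100011 → 3-byte char (#9). Advance 3.
Byte at offset 27: 0xC5 = 11000101 → 2-byte char (#10). Advance 2.
Byte at offset 29: 0xF0 = 11110000 → 4-byte char (#11). Advance 4.
Byte at offset 33: 0xF1 = 11110001 → 4-byte char (#12). Advance 4.
Reached end at offset 37 after 12 code points.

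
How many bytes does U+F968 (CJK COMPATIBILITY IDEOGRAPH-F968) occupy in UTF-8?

3

U+F968 = 0xF968. UTF-8 uses 1 byte below 0x80, 2 below 0x800, 3 below 0x10000, 4 up to 0x10FFFF. 0xF968 is in U+0800–U+FFFF → 3 bytes.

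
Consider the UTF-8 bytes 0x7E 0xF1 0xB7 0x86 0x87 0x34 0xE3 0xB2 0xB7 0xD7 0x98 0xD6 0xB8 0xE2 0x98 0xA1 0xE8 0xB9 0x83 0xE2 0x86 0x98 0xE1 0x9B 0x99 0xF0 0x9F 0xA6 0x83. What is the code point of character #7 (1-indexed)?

U+2621

Offset 0: leading byte 0x7E = 01111110 → 1-byte char #1 = 7E.
Offset 1: leading byte 0xF1 = 11110001 → 4-byte char #2 = F1 B7 86 87.
Offset 5: leading byte 0x34 = 00110100 → 1-byte char #3 = 34.
Offset 6: leading byte 0xE3 = 11100011 → 3-byte char #4 = E3 B2 B7.
Offset 9: leading byte 0xD7 = 11010111 → 2-byte char #5 = D7 98.
Offset 11: leading byte 0xD6 = 11010110 → 2-byte char #6 = D6 B8.
Offset 13: leading byte 0xE2 = 11100010 → 3-byte char #7 = E2 98 A1.
Leading byte 0xE2 = 11100010 matches 1110xxxx → 3-byte sequence.
Byte 1: 0xE2 = 11100010, payload 0010 (4 bits).
Byte 2: 0x98 = 10011000 (10xxxxxx ✓), payload 011000.
Byte 3: 0xA1 = 10100001 (10xxxxxx ✓), payload 100001.
Concatenate: 0010011000100001 = 0x2621 (16 bits → U+2621).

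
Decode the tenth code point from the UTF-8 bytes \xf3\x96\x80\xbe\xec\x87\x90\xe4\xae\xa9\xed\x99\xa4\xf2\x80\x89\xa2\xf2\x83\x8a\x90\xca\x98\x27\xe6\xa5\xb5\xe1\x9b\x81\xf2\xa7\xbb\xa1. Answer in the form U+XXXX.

Offset 0: leading byte 0xF3 = 11110011 → 4-byte char #1 = F3 96 80 BE.
Offset 4: leading byte 0xEC = 11101100 → 3-byte char #2 = EC 87 90.
Offset 7: leading byte 0xE4 = 11100100 → 3-byte char #3 = E4 AE A9.
Offset 10: leading byte 0xED = 11101101 → 3-byte char #4 = ED 99 A4.
Offset 13: leading byte 0xF2 = 11110010 → 4-byte char #5 = F2 80 89 A2.
Offset 17: leading byte 0xF2 = 11110010 → 4-byte char #6 = F2 83 8A 90.
Offset 21: leading byte 0xCA = 11001010 → 2-byte char #7 = CA 98.
Offset 23: leading byte 0x27 = 00100111 → 1-byte char #8 = 27.
Offset 24: leading byte 0xE6 = 11100110 → 3-byte char #9 = E6 A5 B5.
Offset 27: leading byte 0xE1 = 11100001 → 3-byte char #10 = E1 9B 81.
Leading byte 0xE1 = 11100001 matches 1110xxxx → 3-byte sequence.
Byte 1: 0xE1 = 11100001, payload 0001 (4 bits).
Byte 2: 0x9B = 10011011 (10xxxxxx ✓), payload 011011.
Byte 3: 0x81 = 10000001 (10xxxxxx ✓), payload 000001.
Concatenate: 0001011011000001 = 0x16C1 (16 bits → U+16C1).

U+16C1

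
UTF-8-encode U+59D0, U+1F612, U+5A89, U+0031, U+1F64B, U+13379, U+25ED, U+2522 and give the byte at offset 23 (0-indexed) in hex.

0x94

U+59D0 → 3-byte form E5 A7 90 at offsets 0–2.
U+1F612 → 4-byte form F0 9F 98 92 at offsets 3–6.
U+5A89 → 3-byte form E5 AA 89 at offsets 7–9.
U+0031 → 1-byte form 31 at offsets 10–10.
U+1F64B → 4-byte form F0 9F 99 8B at offsets 11–14.
U+13379 → 4-byte form F0 93 8D B9 at offsets 15–18.
U+25ED → 3-byte form E2 97 AD at offsets 19–21.
U+2522 → 3-byte form E2 94 A2 at offsets 22–24.
Offset 23 falls in char 8's range; it's byte 2 of E2 94 A2 = 0x94.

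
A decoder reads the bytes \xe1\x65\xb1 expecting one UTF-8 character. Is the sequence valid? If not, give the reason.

invalid (non-continuation byte where continuation expected)

Leading byte 0xE1 = 11100001 → 3-byte form.
Byte 2 is 0x65 = 01100101, which is not 10xxxxxx — expected a continuation byte.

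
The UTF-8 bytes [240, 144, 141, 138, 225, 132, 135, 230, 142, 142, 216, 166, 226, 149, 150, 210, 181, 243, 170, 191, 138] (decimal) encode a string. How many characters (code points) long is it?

Byte at offset 0: 0xF0 = 11110000 → 4-byte char (#1). Advance 4.
Byte at offset 4: 0xE1 = 11100001 → 3-byte char (#2). Advance 3.
Byte at offset 7: 0xE6 = 11100110 → 3-byte char (#3). Advance 3.
Byte at offset 10: 0xD8 = 11011000 → 2-byte char (#4). Advance 2.
Byte at offset 12: 0xE2 = 11100010 → 3-byte char (#5). Advance 3.
Byte at offset 15: 0xD2 = 11010010 → 2-byte char (#6). Advance 2.
Byte at offset 17: 0xF3 = 11110011 → 4-byte char (#7). Advance 4.
Reached end at offset 21 after 7 code points.

7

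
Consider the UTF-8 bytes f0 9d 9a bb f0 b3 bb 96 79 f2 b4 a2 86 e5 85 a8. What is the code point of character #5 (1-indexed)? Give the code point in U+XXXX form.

Offset 0: leading byte 0xF0 = 11110000 → 4-byte char #1 = F0 9D 9A BB.
Offset 4: leading byte 0xF0 = 11110000 → 4-byte char #2 = F0 B3 BB 96.
Offset 8: leading byte 0x79 = 01111001 → 1-byte char #3 = 79.
Offset 9: leading byte 0xF2 = 11110010 → 4-byte char #4 = F2 B4 A2 86.
Offset 13: leading byte 0xE5 = 11100101 → 3-byte char #5 = E5 85 A8.
Leading byte 0xE5 = 11100101 matches 1110xxxx → 3-byte sequence.
Byte 1: 0xE5 = 11100101, payload 0101 (4 bits).
Byte 2: 0x85 = 10000101 (10xxxxxx ✓), payload 000101.
Byte 3: 0xA8 = 10101000 (10xxxxxx ✓), payload 101000.
Concatenate: 0101000101101000 = 0x5168 (16 bits → U+5168).

U+5168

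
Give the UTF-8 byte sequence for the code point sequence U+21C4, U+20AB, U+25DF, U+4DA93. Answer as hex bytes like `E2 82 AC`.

U+21C4: 3-byte form → E2 87 84.
U+20AB: 3-byte form → E2 82 AB.
U+25DF: 3-byte form → E2 97 9F.
U+4DA93: 4-byte form → F1 8D AA 93.
Concatenated (13 bytes): E2 87 84 E2 82 AB E2 97 9F F1 8D AA 93.

E2 87 84 E2 82 AB E2 97 9F F1 8D AA 93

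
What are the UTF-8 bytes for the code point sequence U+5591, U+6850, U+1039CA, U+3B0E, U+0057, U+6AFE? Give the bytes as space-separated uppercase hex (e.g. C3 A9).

U+5591: 3-byte form → E5 96 91.
U+6850: 3-byte form → E6 A1 90.
U+1039CA: 4-byte form → F4 83 A7 8A.
U+3B0E: 3-byte form → E3 AC 8E.
U+0057: 1-byte form → 57.
U+6AFE: 3-byte form → E6 AB BE.
Concatenated (17 bytes): E5 96 91 E6 A1 90 F4 83 A7 8A E3 AC 8E 57 E6 AB BE.

E5 96 91 E6 A1 90 F4 83 A7 8A E3 AC 8E 57 E6 AB BE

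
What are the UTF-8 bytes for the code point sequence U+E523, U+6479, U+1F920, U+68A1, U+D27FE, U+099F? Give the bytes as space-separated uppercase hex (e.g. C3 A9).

EE 94 A3 E6 91 B9 F0 9F A4 A0 E6 A2 A1 F3 92 9F BE E0 A6 9F

U+E523: 3-byte form → EE 94 A3.
U+6479: 3-byte form → E6 91 B9.
U+1F920: 4-byte form → F0 9F A4 A0.
U+68A1: 3-byte form → E6 A2 A1.
U+D27FE: 4-byte form → F3 92 9F BE.
U+099F: 3-byte form → E0 A6 9F.
Concatenated (20 bytes): EE 94 A3 E6 91 B9 F0 9F A4 A0 E6 A2 A1 F3 92 9F BE E0 A6 9F.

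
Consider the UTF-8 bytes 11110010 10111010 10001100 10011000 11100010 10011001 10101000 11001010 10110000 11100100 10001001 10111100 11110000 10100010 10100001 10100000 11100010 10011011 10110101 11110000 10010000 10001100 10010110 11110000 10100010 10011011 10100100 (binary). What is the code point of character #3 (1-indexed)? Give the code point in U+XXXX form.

U+02B0

Offset 0: leading byte 0xF2 = 11110010 → 4-byte char #1 = F2 BA 8C 98.
Offset 4: leading byte 0xE2 = 11100010 → 3-byte char #2 = E2 99 A8.
Offset 7: leading byte 0xCA = 11001010 → 2-byte char #3 = CA B0.
Leading byte 0xCA = 11001010 matches 110xxxxx → 2-byte sequence.
Byte 1: 0xCA = 11001010, payload 01010 (5 bits).
Byte 2: 0xB0 = 10110000 (10xxxxxx ✓), payload 110000.
Concatenate: 01010110000 = 0x2B0 (11 bits → U+02B0).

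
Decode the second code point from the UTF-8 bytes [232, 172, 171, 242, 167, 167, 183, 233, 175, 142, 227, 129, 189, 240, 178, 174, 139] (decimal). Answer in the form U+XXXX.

Offset 0: leading byte 0xE8 = 11101000 → 3-byte char #1 = E8 AC AB.
Offset 3: leading byte 0xF2 = 11110010 → 4-byte char #2 = F2 A7 A7 B7.
Leading byte 0xF2 = 11110010 matches 11110xxx → 4-byte sequence.
Byte 1: 0xF2 = 11110010, payload 010 (3 bits).
Byte 2: 0xA7 = 10100111 (10xxxxxx ✓), payload 100111.
Byte 3: 0xA7 = 10100111 (10xxxxxx ✓), payload 100111.
Byte 4: 0xB7 = 10110111 (10xxxxxx ✓), payload 110111.
Concatenate: 010100111100111110111 = 0xA79F7 (21 bits → U+A79F7).

U+A79F7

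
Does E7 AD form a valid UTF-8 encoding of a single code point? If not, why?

Leading byte 0xE7 = 11100111 → 3-byte form, but only 2 bytes are present.

invalid (sequence truncated)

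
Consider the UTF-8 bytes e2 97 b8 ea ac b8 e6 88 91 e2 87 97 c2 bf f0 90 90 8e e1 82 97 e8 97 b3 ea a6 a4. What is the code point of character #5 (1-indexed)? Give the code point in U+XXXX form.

Offset 0: leading byte 0xE2 = 11100010 → 3-byte char #1 = E2 97 B8.
Offset 3: leading byte 0xEA = 11101010 → 3-byte char #2 = EA AC B8.
Offset 6: leading byte 0xE6 = 11100110 → 3-byte char #3 = E6 88 91.
Offset 9: leading byte 0xE2 = 11100010 → 3-byte char #4 = E2 87 97.
Offset 12: leading byte 0xC2 = 11000010 → 2-byte char #5 = C2 BF.
Leading byte 0xC2 = 11000010 matches 110xxxxx → 2-byte sequence.
Byte 1: 0xC2 = 11000010, payload 00010 (5 bits).
Byte 2: 0xBF = 10111111 (10xxxxxx ✓), payload 111111.
Concatenate: 00010111111 = 0xBF (11 bits → U+00BF).

U+00BF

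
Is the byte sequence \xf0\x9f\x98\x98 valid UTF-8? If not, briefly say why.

Leading byte 0xF0 = 11110000 → 4-byte form.
Continuation bytes 0x9F=10011111, 0x98=10011000, 0x98=10011000 all match 10xxxxxx.
Decoded value 0x1F618 is ≥ 0x10000 (shortest form) and not a surrogate.

valid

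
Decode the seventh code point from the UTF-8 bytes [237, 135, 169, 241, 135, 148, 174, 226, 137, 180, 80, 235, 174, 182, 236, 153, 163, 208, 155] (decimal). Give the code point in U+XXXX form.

Offset 0: leading byte 0xED = 11101101 → 3-byte char #1 = ED 87 A9.
Offset 3: leading byte 0xF1 = 11110001 → 4-byte char #2 = F1 87 94 AE.
Offset 7: leading byte 0xE2 = 11100010 → 3-byte char #3 = E2 89 B4.
Offset 10: leading byte 0x50 = 01010000 → 1-byte char #4 = 50.
Offset 11: leading byte 0xEB = 11101011 → 3-byte char #5 = EB AE B6.
Offset 14: leading byte 0xEC = 11101100 → 3-byte char #6 = EC 99 A3.
Offset 17: leading byte 0xD0 = 11010000 → 2-byte char #7 = D0 9B.
Leading byte 0xD0 = 11010000 matches 110xxxxx → 2-byte sequence.
Byte 1: 0xD0 = 11010000, payload 10000 (5 bits).
Byte 2: 0x9B = 10011011 (10xxxxxx ✓), payload 011011.
Concatenate: 10000011011 = 0x41B (11 bits → U+041B).

U+041B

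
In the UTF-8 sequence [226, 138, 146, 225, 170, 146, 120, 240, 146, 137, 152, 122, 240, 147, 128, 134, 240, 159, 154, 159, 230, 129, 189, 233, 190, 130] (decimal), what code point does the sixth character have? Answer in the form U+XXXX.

U+13006

Offset 0: leading byte 0xE2 = 11100010 → 3-byte char #1 = E2 8A 92.
Offset 3: leading byte 0xE1 = 11100001 → 3-byte char #2 = E1 AA 92.
Offset 6: leading byte 0x78 = 01111000 → 1-byte char #3 = 78.
Offset 7: leading byte 0xF0 = 11110000 → 4-byte char #4 = F0 92 89 98.
Offset 11: leading byte 0x7A = 01111010 → 1-byte char #5 = 7A.
Offset 12: leading byte 0xF0 = 11110000 → 4-byte char #6 = F0 93 80 86.
Leading byte 0xF0 = 11110000 matches 11110xxx → 4-byte sequence.
Byte 1: 0xF0 = 11110000, payload 000 (3 bits).
Byte 2: 0x93 = 10010011 (10xxxxxx ✓), payload 010011.
Byte 3: 0x80 = 10000000 (10xxxxxx ✓), payload 000000.
Byte 4: 0x86 = 10000110 (10xxxxxx ✓), payload 000110.
Concatenate: 000010011000000000110 = 0x13006 (21 bits → U+13006).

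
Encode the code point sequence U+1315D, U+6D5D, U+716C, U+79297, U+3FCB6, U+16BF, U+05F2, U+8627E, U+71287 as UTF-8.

F0 93 85 9D E6 B5 9D E7 85 AC F1 B9 8A 97 F0 BF B2 B6 E1 9A BF D7 B2 F2 86 89 BE F1 B1 8A 87

U+1315D: 4-byte form → F0 93 85 9D.
U+6D5D: 3-byte form → E6 B5 9D.
U+716C: 3-byte form → E7 85 AC.
U+79297: 4-byte form → F1 B9 8A 97.
U+3FCB6: 4-byte form → F0 BF B2 B6.
U+16BF: 3-byte form → E1 9A BF.
U+05F2: 2-byte form → D7 B2.
U+8627E: 4-byte form → F2 86 89 BE.
U+71287: 4-byte form → F1 B1 8A 87.
Concatenated (31 bytes): F0 93 85 9D E6 B5 9D E7 85 AC F1 B9 8A 97 F0 BF B2 B6 E1 9A BF D7 B2 F2 86 89 BE F1 B1 8A 87.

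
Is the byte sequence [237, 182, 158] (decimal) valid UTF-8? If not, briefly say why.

Structurally a 3-byte sequence; payload = 0xDD9E.
But 0xDD9E is in U+D800–U+DFFF, the surrogate range. Surrogates are not Unicode scalar values and are forbidden in UTF-8.

invalid (encodes a surrogate (U+D800–U+DFFF))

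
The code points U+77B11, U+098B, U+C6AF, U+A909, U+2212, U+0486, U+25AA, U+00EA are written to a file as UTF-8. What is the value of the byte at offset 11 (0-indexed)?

0xA4

U+77B11 → 4-byte form F1 B7 AC 91 at offsets 0–3.
U+098B → 3-byte form E0 A6 8B at offsets 4–6.
U+C6AF → 3-byte form EC 9A AF at offsets 7–9.
U+A909 → 3-byte form EA A4 89 at offsets 10–12.
Offset 11 falls in char 4's range; it's byte 2 of EA A4 89 = 0xA4.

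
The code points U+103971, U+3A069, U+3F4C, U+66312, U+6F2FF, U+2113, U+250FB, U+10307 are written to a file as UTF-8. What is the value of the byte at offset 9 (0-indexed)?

0xBD

U+103971 → 4-byte form F4 83 A5 B1 at offsets 0–3.
U+3A069 → 4-byte form F0 BA 81 A9 at offsets 4–7.
U+3F4C → 3-byte form E3 BD 8C at offsets 8–10.
Offset 9 falls in char 3's range; it's byte 2 of E3 BD 8C = 0xBD.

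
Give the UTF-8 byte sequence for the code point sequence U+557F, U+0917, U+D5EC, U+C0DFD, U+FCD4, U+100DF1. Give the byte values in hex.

U+557F: 3-byte form → E5 95 BF.
U+0917: 3-byte form → E0 A4 97.
U+D5EC: 3-byte form → ED 97 AC.
U+C0DFD: 4-byte form → F3 80 B7 BD.
U+FCD4: 3-byte form → EF B3 94.
U+100DF1: 4-byte form → F4 80 B7 B1.
Concatenated (20 bytes): E5 95 BF E0 A4 97 ED 97 AC F3 80 B7 BD EF B3 94 F4 80 B7 B1.

E5 95 BF E0 A4 97 ED 97 AC F3 80 B7 BD EF B3 94 F4 80 B7 B1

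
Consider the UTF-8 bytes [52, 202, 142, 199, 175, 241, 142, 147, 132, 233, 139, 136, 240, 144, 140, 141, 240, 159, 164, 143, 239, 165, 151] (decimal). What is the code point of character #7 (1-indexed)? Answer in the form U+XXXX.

Offset 0: leading byte 0x34 = 00110100 → 1-byte char #1 = 34.
Offset 1: leading byte 0xCA = 11001010 → 2-byte char #2 = CA 8E.
Offset 3: leading byte 0xC7 = 11000111 → 2-byte char #3 = C7 AF.
Offset 5: leading byte 0xF1 = 11110001 → 4-byte char #4 = F1 8E 93 84.
Offset 9: leading byte 0xE9 = 11101001 → 3-byte char #5 = E9 8B 88.
Offset 12: leading byte 0xF0 = 11110000 → 4-byte char #6 = F0 90 8C 8D.
Offset 16: leading byte 0xF0 = 11110000 → 4-byte char #7 = F0 9F A4 8F.
Leading byte 0xF0 = 11110000 matches 11110xxx → 4-byte sequence.
Byte 1: 0xF0 = 11110000, payload 000 (3 bits).
Byte 2: 0x9F = 10011111 (10xxxxxx ✓), payload 011111.
Byte 3: 0xA4 = 10100100 (10xxxxxx ✓), payload 100100.
Byte 4: 0x8F = 10001111 (10xxxxxx ✓), payload 001111.
Concatenate: 000011111100100001111 = 0x1F90F (21 bits → U+1F90F).

U+1F90F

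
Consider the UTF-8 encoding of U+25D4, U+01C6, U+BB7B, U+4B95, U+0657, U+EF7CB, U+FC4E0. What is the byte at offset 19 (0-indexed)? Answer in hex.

U+25D4 → 3-byte form E2 97 94 at offsets 0–2.
U+01C6 → 2-byte form C7 86 at offsets 3–4.
U+BB7B → 3-byte form EB AD BB at offsets 5–7.
U+4B95 → 3-byte form E4 AE 95 at offsets 8–10.
U+0657 → 2-byte form D9 97 at offsets 11–12.
U+EF7CB → 4-byte form F3 AF 9F 8B at offsets 13–16.
U+FC4E0 → 4-byte form F3 BC 93 A0 at offsets 17–20.
Offset 19 falls in char 7's range; it's byte 3 of F3 BC 93 A0 = 0x93.

0x93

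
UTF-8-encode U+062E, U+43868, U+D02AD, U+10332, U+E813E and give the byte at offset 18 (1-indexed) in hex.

1-indexed offset 18 is 0-indexed offset 17.
U+062E → 2-byte form D8 AE at offsets 0–1.
U+43868 → 4-byte form F1 83 A1 A8 at offsets 2–5.
U+D02AD → 4-byte form F3 90 8A AD at offsets 6–9.
U+10332 → 4-byte form F0 90 8C B2 at offsets 10–13.
U+E813E → 4-byte form F3 A8 84 BE at offsets 14–17.
Offset 17 falls in char 5's range; it's byte 4 of F3 A8 84 BE = 0xBE.

0xBE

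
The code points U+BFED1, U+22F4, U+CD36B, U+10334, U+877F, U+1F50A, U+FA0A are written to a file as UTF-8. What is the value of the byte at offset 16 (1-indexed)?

0xE8

1-indexed offset 16 is 0-indexed offset 15.
U+BFED1 → 4-byte form F2 BF BB 91 at offsets 0–3.
U+22F4 → 3-byte form E2 8B B4 at offsets 4–6.
U+CD36B → 4-byte form F3 8D 8D AB at offsets 7–10.
U+10334 → 4-byte form F0 90 8C B4 at offsets 11–14.
U+877F → 3-byte form E8 9D BF at offsets 15–17.
Offset 15 falls in char 5's range; it's byte 1 of E8 9D BF = 0xE8.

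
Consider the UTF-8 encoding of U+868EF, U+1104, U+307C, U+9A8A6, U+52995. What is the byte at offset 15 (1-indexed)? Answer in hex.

1-indexed offset 15 is 0-indexed offset 14.
U+868EF → 4-byte form F2 86 A3 AF at offsets 0–3.
U+1104 → 3-byte form E1 84 84 at offsets 4–6.
U+307C → 3-byte form E3 81 BC at offsets 7–9.
U+9A8A6 → 4-byte form F2 9A A2 A6 at offsets 10–13.
U+52995 → 4-byte form F1 92 A6 95 at offsets 14–17.
Offset 14 falls in char 5's range; it's byte 1 of F1 92 A6 95 = 0xF1.

0xF1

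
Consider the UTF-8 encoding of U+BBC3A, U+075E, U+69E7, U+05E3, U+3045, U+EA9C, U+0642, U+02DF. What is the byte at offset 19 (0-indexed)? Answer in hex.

U+BBC3A → 4-byte form F2 BB B0 BA at offsets 0–3.
U+075E → 2-byte form DD 9E at offsets 4–5.
U+69E7 → 3-byte form E6 A7 A7 at offsets 6–8.
U+05E3 → 2-byte form D7 A3 at offsets 9–10.
U+3045 → 3-byte form E3 81 85 at offsets 11–13.
U+EA9C → 3-byte form EE AA 9C at offsets 14–16.
U+0642 → 2-byte form D9 82 at offsets 17–18.
U+02DF → 2-byte form CB 9F at offsets 19–20.
Offset 19 falls in char 8's range; it's byte 1 of CB 9F = 0xCB.

0xCB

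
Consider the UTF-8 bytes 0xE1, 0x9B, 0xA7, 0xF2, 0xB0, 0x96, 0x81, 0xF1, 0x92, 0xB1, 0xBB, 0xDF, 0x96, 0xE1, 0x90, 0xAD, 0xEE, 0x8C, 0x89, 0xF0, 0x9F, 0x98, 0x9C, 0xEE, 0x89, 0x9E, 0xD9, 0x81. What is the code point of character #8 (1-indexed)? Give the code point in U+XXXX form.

Offset 0: leading byte 0xE1 = 11100001 → 3-byte char #1 = E1 9B A7.
Offset 3: leading byte 0xF2 = 11110010 → 4-byte char #2 = F2 B0 96 81.
Offset 7: leading byte 0xF1 = 11110001 → 4-byte char #3 = F1 92 B1 BB.
Offset 11: leading byte 0xDF = 11011111 → 2-byte char #4 = DF 96.
Offset 13: leading byte 0xE1 = 11100001 → 3-byte char #5 = E1 90 AD.
Offset 16: leading byte 0xEE = 11101110 → 3-byte char #6 = EE 8C 89.
Offset 19: leading byte 0xF0 = 11110000 → 4-byte char #7 = F0 9F 98 9C.
Offset 23: leading byte 0xEE = 11101110 → 3-byte char #8 = EE 89 9E.
Leading byte 0xEE = 11101110 matches 1110xxxx → 3-byte sequence.
Byte 1: 0xEE = 11101110, payload 1110 (4 bits).
Byte 2: 0x89 = 10001001 (10xxxxxx ✓), payload 001001.
Byte 3: 0x9E = 10011110 (10xxxxxx ✓), payload 011110.
Concatenate: 1110001001011110 = 0xE25E (16 bits → U+E25E).

U+E25E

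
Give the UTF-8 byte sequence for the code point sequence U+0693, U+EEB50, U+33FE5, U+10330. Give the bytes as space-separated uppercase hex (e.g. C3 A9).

U+0693: 2-byte form → DA 93.
U+EEB50: 4-byte form → F3 AE AD 90.
U+33FE5: 4-byte form → F0 B3 BF A5.
U+10330: 4-byte form → F0 90 8C B0.
Concatenated (14 bytes): DA 93 F3 AE AD 90 F0 B3 BF A5 F0 90 8C B0.

DA 93 F3 AE AD 90 F0 B3 BF A5 F0 90 8C B0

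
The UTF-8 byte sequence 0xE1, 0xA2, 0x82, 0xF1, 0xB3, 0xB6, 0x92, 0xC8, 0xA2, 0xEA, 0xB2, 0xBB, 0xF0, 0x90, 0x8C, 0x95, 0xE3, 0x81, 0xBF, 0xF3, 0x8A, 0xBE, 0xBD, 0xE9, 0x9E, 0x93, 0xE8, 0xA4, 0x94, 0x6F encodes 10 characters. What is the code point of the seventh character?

Offset 0: leading byte 0xE1 = 11100001 → 3-byte char #1 = E1 A2 82.
Offset 3: leading byte 0xF1 = 11110001 → 4-byte char #2 = F1 B3 B6 92.
Offset 7: leading byte 0xC8 = 11001000 → 2-byte char #3 = C8 A2.
Offset 9: leading byte 0xEA = 11101010 → 3-byte char #4 = EA B2 BB.
Offset 12: leading byte 0xF0 = 11110000 → 4-byte char #5 = F0 90 8C 95.
Offset 16: leading byte 0xE3 = 11100011 → 3-byte char #6 = E3 81 BF.
Offset 19: leading byte 0xF3 = 11110011 → 4-byte char #7 = F3 8A BE BD.
Leading byte 0xF3 = 11110011 matches 11110xxx → 4-byte sequence.
Byte 1: 0xF3 = 11110011, payload 011 (3 bits).
Byte 2: 0x8A = 10001010 (10xxxxxx ✓), payload 001010.
Byte 3: 0xBE = 10111110 (10xxxxxx ✓), payload 111110.
Byte 4: 0xBD = 10111101 (10xxxxxx ✓), payload 111101.
Concatenate: 011001010111110111101 = 0xCAFBD (21 bits → U+CAFBD).

U+CAFBD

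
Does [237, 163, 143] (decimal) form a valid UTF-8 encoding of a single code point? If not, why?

Structurally a 3-byte sequence; payload = 0xD8CF.
But 0xD8CF is in U+D800–U+DFFF, the surrogate range. Surrogates are not Unicode scalar values and are forbidden in UTF-8.

invalid (encodes a surrogate (U+D800–U+DFFF))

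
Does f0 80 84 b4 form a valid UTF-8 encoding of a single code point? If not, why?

invalid (overlong encoding)

Leading byte 0xF0 = 11110000 → 4-byte form.
Continuation bytes all match 10xxxxxx. Payload decodes to 0x134.
But 0x134 < 0x10000, the minimum for a 4-byte sequence — this is an overlong encoding.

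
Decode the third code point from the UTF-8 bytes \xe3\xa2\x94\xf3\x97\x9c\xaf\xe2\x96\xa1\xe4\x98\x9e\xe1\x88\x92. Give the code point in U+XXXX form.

Offset 0: leading byte 0xE3 = 11100011 → 3-byte char #1 = E3 A2 94.
Offset 3: leading byte 0xF3 = 11110011 → 4-byte char #2 = F3 97 9C AF.
Offset 7: leading byte 0xE2 = 11100010 → 3-byte char #3 = E2 96 A1.
Leading byte 0xE2 = 11100010 matches 1110xxxx → 3-byte sequence.
Byte 1: 0xE2 = 11100010, payload 0010 (4 bits).
Byte 2: 0x96 = 10010110 (10xxxxxx ✓), payload 010110.
Byte 3: 0xA1 = 10100001 (10xxxxxx ✓), payload 100001.
Concatenate: 0010010110100001 = 0x25A1 (16 bits → U+25A1).

U+25A1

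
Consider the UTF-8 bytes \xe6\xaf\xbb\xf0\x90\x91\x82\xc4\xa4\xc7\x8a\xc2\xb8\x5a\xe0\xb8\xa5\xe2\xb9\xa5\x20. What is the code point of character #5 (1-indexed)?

U+00B8

Offset 0: leading byte 0xE6 = 11100110 → 3-byte char #1 = E6 AF BB.
Offset 3: leading byte 0xF0 = 11110000 → 4-byte char #2 = F0 90 91 82.
Offset 7: leading byte 0xC4 = 11000100 → 2-byte char #3 = C4 A4.
Offset 9: leading byte 0xC7 = 11000111 → 2-byte char #4 = C7 8A.
Offset 11: leading byte 0xC2 = 11000010 → 2-byte char #5 = C2 B8.
Leading byte 0xC2 = 11000010 matches 110xxxxx → 2-byte sequence.
Byte 1: 0xC2 = 11000010, payload 00010 (5 bits).
Byte 2: 0xB8 = 10111000 (10xxxxxx ✓), payload 111000.
Concatenate: 00010111000 = 0xB8 (11 bits → U+00B8).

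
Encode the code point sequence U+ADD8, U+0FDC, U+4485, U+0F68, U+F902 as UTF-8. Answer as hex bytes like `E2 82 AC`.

EA B7 98 E0 BF 9C E4 92 85 E0 BD A8 EF A4 82

U+ADD8: 3-byte form → EA B7 98.
U+0FDC: 3-byte form → E0 BF 9C.
U+4485: 3-byte form → E4 92 85.
U+0F68: 3-byte form → E0 BD A8.
U+F902: 3-byte form → EF A4 82.
Concatenated (15 bytes): EA B7 98 E0 BF 9C E4 92 85 E0 BD A8 EF A4 82.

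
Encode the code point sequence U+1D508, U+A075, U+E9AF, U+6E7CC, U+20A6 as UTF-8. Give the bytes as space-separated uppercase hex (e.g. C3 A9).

F0 9D 94 88 EA 81 B5 EE A6 AF F1 AE 9F 8C E2 82 A6

U+1D508: 4-byte form → F0 9D 94 88.
U+A075: 3-byte form → EA 81 B5.
U+E9AF: 3-byte form → EE A6 AF.
U+6E7CC: 4-byte form → F1 AE 9F 8C.
U+20A6: 3-byte form → E2 82 A6.
Concatenated (17 bytes): F0 9D 94 88 EA 81 B5 EE A6 AF F1 AE 9F 8C E2 82 A6.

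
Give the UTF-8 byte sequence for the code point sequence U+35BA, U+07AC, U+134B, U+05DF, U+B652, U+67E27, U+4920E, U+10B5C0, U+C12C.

U+35BA: 3-byte form → E3 96 BA.
U+07AC: 2-byte form → DE AC.
U+134B: 3-byte form → E1 8D 8B.
U+05DF: 2-byte form → D7 9F.
U+B652: 3-byte form → EB 99 92.
U+67E27: 4-byte form → F1 A7 B8 A7.
U+4920E: 4-byte form → F1 89 88 8E.
U+10B5C0: 4-byte form → F4 8B 97 80.
U+C12C: 3-byte form → EC 84 AC.
Concatenated (28 bytes): E3 96 BA DE AC E1 8D 8B D7 9F EB 99 92 F1 A7 B8 A7 F1 89 88 8E F4 8B 97 80 EC 84 AC.

E3 96 BA DE AC E1 8D 8B D7 9F EB 99 92 F1 A7 B8 A7 F1 89 88 8E F4 8B 97 80 EC 84 AC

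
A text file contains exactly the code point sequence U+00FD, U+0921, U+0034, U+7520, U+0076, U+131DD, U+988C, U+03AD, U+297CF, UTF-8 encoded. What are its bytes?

C3 BD E0 A4 A1 34 E7 94 A0 76 F0 93 87 9D E9 A2 8C CE AD F0 A9 9F 8F

U+00FD: 2-byte form → C3 BD.
U+0921: 3-byte form → E0 A4 A1.
U+0034: 1-byte form → 34.
U+7520: 3-byte form → E7 94 A0.
U+0076: 1-byte form → 76.
U+131DD: 4-byte form → F0 93 87 9D.
U+988C: 3-byte form → E9 A2 8C.
U+03AD: 2-byte form → CE AD.
U+297CF: 4-byte form → F0 A9 9F 8F.
Concatenated (23 bytes): C3 BD E0 A4 A1 34 E7 94 A0 76 F0 93 87 9D E9 A2 8C CE AD F0 A9 9F 8F.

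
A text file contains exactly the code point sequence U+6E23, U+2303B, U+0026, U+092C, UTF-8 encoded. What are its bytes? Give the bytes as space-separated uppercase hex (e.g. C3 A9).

E6 B8 A3 F0 A3 80 BB 26 E0 A4 AC

U+6E23: 3-byte form → E6 B8 A3.
U+2303B: 4-byte form → F0 A3 80 BB.
U+0026: 1-byte form → 26.
U+092C: 3-byte form → E0 A4 AC.
Concatenated (11 bytes): E6 B8 A3 F0 A3 80 BB 26 E0 A4 AC.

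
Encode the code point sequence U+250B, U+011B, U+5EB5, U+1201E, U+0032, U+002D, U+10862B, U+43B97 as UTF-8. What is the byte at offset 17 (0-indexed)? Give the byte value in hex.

0xAB

U+250B → 3-byte form E2 94 8B at offsets 0–2.
U+011B → 2-byte form C4 9B at offsets 3–4.
U+5EB5 → 3-byte form E5 BA B5 at offsets 5–7.
U+1201E → 4-byte form F0 92 80 9E at offsets 8–11.
U+0032 → 1-byte form 32 at offsets 12–12.
U+002D → 1-byte form 2D at offsets 13–13.
U+10862B → 4-byte form F4 88 98 AB at offsets 14–17.
Offset 17 falls in char 7's range; it's byte 4 of F4 88 98 AB = 0xAB.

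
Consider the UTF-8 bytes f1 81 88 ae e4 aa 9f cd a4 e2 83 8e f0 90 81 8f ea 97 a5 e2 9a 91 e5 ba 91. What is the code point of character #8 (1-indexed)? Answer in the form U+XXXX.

Offset 0: leading byte 0xF1 = 11110001 → 4-byte char #1 = F1 81 88 AE.
Offset 4: leading byte 0xE4 = 11100100 → 3-byte char #2 = E4 AA 9F.
Offset 7: leading byte 0xCD = 11001101 → 2-byte char #3 = CD A4.
Offset 9: leading byte 0xE2 = 11100010 → 3-byte char #4 = E2 83 8E.
Offset 12: leading byte 0xF0 = 11110000 → 4-byte char #5 = F0 90 81 8F.
Offset 16: leading byte 0xEA = 11101010 → 3-byte char #6 = EA 97 A5.
Offset 19: leading byte 0xE2 = 11100010 → 3-byte char #7 = E2 9A 91.
Offset 22: leading byte 0xE5 = 11100101 → 3-byte char #8 = E5 BA 91.
Leading byte 0xE5 = 11100101 matches 1110xxxx → 3-byte sequence.
Byte 1: 0xE5 = 11100101, payload 0101 (4 bits).
Byte 2: 0xBA = 10111010 (10xxxxxx ✓), payload 111010.
Byte 3: 0x91 = 10010001 (10xxxxxx ✓), payload 010001.
Concatenate: 0101111010010001 = 0x5E91 (16 bits → U+5E91).

U+5E91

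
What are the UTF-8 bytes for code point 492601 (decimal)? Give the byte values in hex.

U+78439 = 0x78439 = 492601 decimal. In range U+10000–U+10FFFF → 4-byte form: 11110xxx 10xxxxxx 10xxxxxx 10xxxxxx.
Binary (21 bits): 001111000010000111001.
Split 3+6+6+6: 001 | 111000 | 010000 | 111001.
Byte 1: 11110001 = 0xF1.
Byte 2: 10111000 = 0xB8.
Byte 3: 10010000 = 0x90.
Byte 4: 10111001 = 0xB9.

F1 B8 90 B9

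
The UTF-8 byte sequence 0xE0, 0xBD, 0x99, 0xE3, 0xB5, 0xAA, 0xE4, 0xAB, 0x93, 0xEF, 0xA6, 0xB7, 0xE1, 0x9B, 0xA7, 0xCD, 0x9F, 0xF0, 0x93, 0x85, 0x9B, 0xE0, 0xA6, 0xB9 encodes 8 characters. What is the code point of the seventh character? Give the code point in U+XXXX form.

U+1315B

Offset 0: leading byte 0xE0 = 11100000 → 3-byte char #1 = E0 BD 99.
Offset 3: leading byte 0xE3 = 11100011 → 3-byte char #2 = E3 B5 AA.
Offset 6: leading byte 0xE4 = 11100100 → 3-byte char #3 = E4 AB 93.
Offset 9: leading byte 0xEF = 11101111 → 3-byte char #4 = EF A6 B7.
Offset 12: leading byte 0xE1 = 11100001 → 3-byte char #5 = E1 9B A7.
Offset 15: leading byte 0xCD = 11001101 → 2-byte char #6 = CD 9F.
Offset 17: leading byte 0xF0 = 11110000 → 4-byte char #7 = F0 93 85 9B.
Leading byte 0xF0 = 11110000 matches 11110xxx → 4-byte sequence.
Byte 1: 0xF0 = 11110000, payload 000 (3 bits).
Byte 2: 0x93 = 10010011 (10xxxxxx ✓), payload 010011.
Byte 3: 0x85 = 10000101 (10xxxxxx ✓), payload 000101.
Byte 4: 0x9B = 10011011 (10xxxxxx ✓), payload 011011.
Concatenate: 000010011000101011011 = 0x1315B (21 bits → U+1315B).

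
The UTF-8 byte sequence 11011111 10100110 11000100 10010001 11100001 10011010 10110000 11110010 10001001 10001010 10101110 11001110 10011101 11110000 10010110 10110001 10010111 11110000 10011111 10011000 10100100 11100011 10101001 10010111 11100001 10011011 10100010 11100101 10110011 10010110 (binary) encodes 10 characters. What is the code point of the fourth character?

U+892AE

Offset 0: leading byte 0xDF = 11011111 → 2-byte char #1 = DF A6.
Offset 2: leading byte 0xC4 = 11000100 → 2-byte char #2 = C4 91.
Offset 4: leading byte 0xE1 = 11100001 → 3-byte char #3 = E1 9A B0.
Offset 7: leading byte 0xF2 = 11110010 → 4-byte char #4 = F2 89 8A AE.
Leading byte 0xF2 = 11110010 matches 11110xxx → 4-byte sequence.
Byte 1: 0xF2 = 11110010, payload 010 (3 bits).
Byte 2: 0x89 = 10001001 (10xxxxxx ✓), payload 001001.
Byte 3: 0x8A = 10001010 (10xxxxxx ✓), payload 001010.
Byte 4: 0xAE = 10101110 (10xxxxxx ✓), payload 101110.
Concatenate: 010001001001010101110 = 0x892AE (21 bits → U+892AE).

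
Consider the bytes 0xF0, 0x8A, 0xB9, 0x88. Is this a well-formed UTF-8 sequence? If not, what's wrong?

invalid (overlong encoding)

Leading byte 0xF0 = 11110000 → 4-byte form.
Continuation bytes all match 10xxxxxx. Payload decodes to 0xAE48.
But 0xAE48 < 0x10000, the minimum for a 4-byte sequence — this is an overlong encoding.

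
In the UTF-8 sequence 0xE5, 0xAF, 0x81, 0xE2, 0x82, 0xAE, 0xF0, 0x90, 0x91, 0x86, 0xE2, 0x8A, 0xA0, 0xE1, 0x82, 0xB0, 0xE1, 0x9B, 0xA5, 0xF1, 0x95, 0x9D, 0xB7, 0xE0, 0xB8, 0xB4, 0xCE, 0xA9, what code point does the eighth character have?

U+0E34

Offset 0: leading byte 0xE5 = 11100101 → 3-byte char #1 = E5 AF 81.
Offset 3: leading byte 0xE2 = 11100010 → 3-byte char #2 = E2 82 AE.
Offset 6: leading byte 0xF0 = 11110000 → 4-byte char #3 = F0 90 91 86.
Offset 10: leading byte 0xE2 = 11100010 → 3-byte char #4 = E2 8A A0.
Offset 13: leading byte 0xE1 = 11100001 → 3-byte char #5 = E1 82 B0.
Offset 16: leading byte 0xE1 = 11100001 → 3-byte char #6 = E1 9B A5.
Offset 19: leading byte 0xF1 = 11110001 → 4-byte char #7 = F1 95 9D B7.
Offset 23: leading byte 0xE0 = 11100000 → 3-byte char #8 = E0 B8 B4.
Leading byte 0xE0 = 11100000 matches 1110xxxx → 3-byte sequence.
Byte 1: 0xE0 = 11100000, payload 0000 (4 bits).
Byte 2: 0xB8 = 10111000 (10xxxxxx ✓), payload 111000.
Byte 3: 0xB4 = 10110100 (10xxxxxx ✓), payload 110100.
Concatenate: 0000111000110100 = 0xE34 (16 bits → U+0E34).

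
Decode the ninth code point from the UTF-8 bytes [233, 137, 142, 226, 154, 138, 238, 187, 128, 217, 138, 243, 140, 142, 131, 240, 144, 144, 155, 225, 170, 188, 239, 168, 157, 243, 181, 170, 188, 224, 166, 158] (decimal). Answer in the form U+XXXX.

U+F5ABC

Offset 0: leading byte 0xE9 = 11101001 → 3-byte char #1 = E9 89 8E.
Offset 3: leading byte 0xE2 = 11100010 → 3-byte char #2 = E2 9A 8A.
Offset 6: leading byte 0xEE = 11101110 → 3-byte char #3 = EE BB 80.
Offset 9: leading byte 0xD9 = 11011001 → 2-byte char #4 = D9 8A.
Offset 11: leading byte 0xF3 = 11110011 → 4-byte char #5 = F3 8C 8E 83.
Offset 15: leading byte 0xF0 = 11110000 → 4-byte char #6 = F0 90 90 9B.
Offset 19: leading byte 0xE1 = 11100001 → 3-byte char #7 = E1 AA BC.
Offset 22: leading byte 0xEF = 11101111 → 3-byte char #8 = EF A8 9D.
Offset 25: leading byte 0xF3 = 11110011 → 4-byte char #9 = F3 B5 AA BC.
Leading byte 0xF3 = 11110011 matches 11110xxx → 4-byte sequence.
Byte 1: 0xF3 = 11110011, payload 011 (3 bits).
Byte 2: 0xB5 = 10110101 (10xxxxxx ✓), payload 110101.
Byte 3: 0xAA = 10101010 (10xxxxxx ✓), payload 101010.
Byte 4: 0xBC = 10111100 (10xxxxxx ✓), payload 111100.
Concatenate: 011110101101010111100 = 0xF5ABC (21 bits → U+F5ABC).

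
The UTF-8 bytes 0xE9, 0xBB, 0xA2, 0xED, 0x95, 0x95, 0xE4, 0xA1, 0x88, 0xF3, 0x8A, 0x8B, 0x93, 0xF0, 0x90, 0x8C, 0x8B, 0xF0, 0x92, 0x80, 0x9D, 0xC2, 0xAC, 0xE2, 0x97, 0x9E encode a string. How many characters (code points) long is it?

Byte at offset 0: 0xE9 = 11101001 → 3-byte char (#1). Advance 3.
Byte at offset 3: 0xED = 11101101 → 3-byte char (#2). Advance 3.
Byte at offset 6: 0xE4 = 11100100 → 3-byte char (#3). Advance 3.
Byte at offset 9: 0xF3 = 11110011 → 4-byte char (#4). Advance 4.
Byte at offset 13: 0xF0 = 11110000 → 4-byte char (#5). Advance 4.
Byte at offset 17: 0xF0 = 11110000 → 4-byte char (#6). Advance 4.
Byte at offset 21: 0xC2 = 11000010 → 2-byte char (#7). Advance 2.
Byte at offset 23: 0xE2 = 11100010 → 3-byte char (#8). Advance 3.
Reached end at offset 26 after 8 code points.

8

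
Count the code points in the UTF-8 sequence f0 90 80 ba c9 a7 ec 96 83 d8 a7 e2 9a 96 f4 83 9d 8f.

6

Byte at offset 0: 0xF0 = 11110000 → 4-byte char (#1). Advance 4.
Byte at offset 4: 0xC9 = 11001001 → 2-byte char (#2). Advance 2.
Byte at offset 6: 0xEC = 11101100 → 3-byte char (#3). Advance 3.
Byte at offset 9: 0xD8 = 11011000 → 2-byte char (#4). Advance 2.
Byte at offset 11: 0xE2 = 11100010 → 3-byte char (#5). Advance 3.
Byte at offset 14: 0xF4 = 11110100 → 4-byte char (#6). Advance 4.
Reached end at offset 18 after 6 code points.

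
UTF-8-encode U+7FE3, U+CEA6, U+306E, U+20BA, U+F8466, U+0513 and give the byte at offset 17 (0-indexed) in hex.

U+7FE3 → 3-byte form E7 BF A3 at offsets 0–2.
U+CEA6 → 3-byte form EC BA A6 at offsets 3–5.
U+306E → 3-byte form E3 81 AE at offsets 6–8.
U+20BA → 3-byte form E2 82 BA at offsets 9–11.
U+F8466 → 4-byte form F3 B8 91 A6 at offsets 12–15.
U+0513 → 2-byte form D4 93 at offsets 16–17.
Offset 17 falls in char 6's range; it's byte 2 of D4 93 = 0x93.

0x93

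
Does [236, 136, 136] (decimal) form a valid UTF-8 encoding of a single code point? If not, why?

valid

Leading byte 0xEC = 11101100 → 3-byte form.
Continuation bytes 0x88=10001000, 0x88=10001000 all match 10xxxxxx.
Decoded value 0xC208 is ≥ 0x800 (shortest form) and not a surrogate.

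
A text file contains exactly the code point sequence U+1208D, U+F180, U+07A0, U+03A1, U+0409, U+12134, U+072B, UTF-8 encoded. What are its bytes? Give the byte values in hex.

F0 92 82 8D EF 86 80 DE A0 CE A1 D0 89 F0 92 84 B4 DC AB

U+1208D: 4-byte form → F0 92 82 8D.
U+F180: 3-byte form → EF 86 80.
U+07A0: 2-byte form → DE A0.
U+03A1: 2-byte form → CE A1.
U+0409: 2-byte form → D0 89.
U+12134: 4-byte form → F0 92 84 B4.
U+072B: 2-byte form → DC AB.
Concatenated (19 bytes): F0 92 82 8D EF 86 80 DE A0 CE A1 D0 89 F0 92 84 B4 DC AB.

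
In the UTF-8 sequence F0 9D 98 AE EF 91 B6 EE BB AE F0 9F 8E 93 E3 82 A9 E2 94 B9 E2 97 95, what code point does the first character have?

U+1D62E

Offset 0: leading byte 0xF0 = 11110000 → 4-byte char #1 = F0 9D 98 AE.
Leading byte 0xF0 = 11110000 matches 11110xxx → 4-byte sequence.
Byte 1: 0xF0 = 11110000, payload 000 (3 bits).
Byte 2: 0x9D = 10011101 (10xxxxxx ✓), payload 011101.
Byte 3: 0x98 = 10011000 (10xxxxxx ✓), payload 011000.
Byte 4: 0xAE = 10101110 (10xxxxxx ✓), payload 101110.
Concatenate: 000011101011000101110 = 0x1D62E (21 bits → U+1D62E).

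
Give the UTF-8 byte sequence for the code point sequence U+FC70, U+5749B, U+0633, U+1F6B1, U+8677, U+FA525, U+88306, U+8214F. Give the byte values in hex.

EF B1 B0 F1 97 92 9B D8 B3 F0 9F 9A B1 E8 99 B7 F3 BA 94 A5 F2 88 8C 86 F2 82 85 8F

U+FC70: 3-byte form → EF B1 B0.
U+5749B: 4-byte form → F1 97 92 9B.
U+0633: 2-byte form → D8 B3.
U+1F6B1: 4-byte form → F0 9F 9A B1.
U+8677: 3-byte form → E8 99 B7.
U+FA525: 4-byte form → F3 BA 94 A5.
U+88306: 4-byte form → F2 88 8C 86.
U+8214F: 4-byte form → F2 82 85 8F.
Concatenated (28 bytes): EF B1 B0 F1 97 92 9B D8 B3 F0 9F 9A B1 E8 99 B7 F3 BA 94 A5 F2 88 8C 86 F2 82 85 8F.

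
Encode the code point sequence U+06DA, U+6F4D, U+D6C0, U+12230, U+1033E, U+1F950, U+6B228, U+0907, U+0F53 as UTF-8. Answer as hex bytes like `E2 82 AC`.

DB 9A E6 BD 8D ED 9B 80 F0 92 88 B0 F0 90 8C BE F0 9F A5 90 F1 AB 88 A8 E0 A4 87 E0 BD 93

U+06DA: 2-byte form → DB 9A.
U+6F4D: 3-byte form → E6 BD 8D.
U+D6C0: 3-byte form → ED 9B 80.
U+12230: 4-byte form → F0 92 88 B0.
U+1033E: 4-byte form → F0 90 8C BE.
U+1F950: 4-byte form → F0 9F A5 90.
U+6B228: 4-byte form → F1 AB 88 A8.
U+0907: 3-byte form → E0 A4 87.
U+0F53: 3-byte form → E0 BD 93.
Concatenated (30 bytes): DB 9A E6 BD 8D ED 9B 80 F0 92 88 B0 F0 90 8C BE F0 9F A5 90 F1 AB 88 A8 E0 A4 87 E0 BD 93.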